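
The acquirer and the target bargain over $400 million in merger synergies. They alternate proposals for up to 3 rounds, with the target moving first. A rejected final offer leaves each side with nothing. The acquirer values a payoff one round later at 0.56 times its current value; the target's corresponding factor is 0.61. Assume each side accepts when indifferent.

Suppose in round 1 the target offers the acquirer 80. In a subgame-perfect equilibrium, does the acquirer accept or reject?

Reject

Round 3 (the target proposes): rejection yields 0 for the acquirer; the target offers 0 and keeps 400.
Round 2 (the acquirer proposes): the target can get 400 next round, worth 0.61 × 400 = 244 now, so the acquirer offers 244, keeping 156.
So by rejecting in round 1, the acquirer gets 156 next round, worth 0.56 × 156 = 87.36 now.
Offer 80 < 87.36, so the acquirer rejects.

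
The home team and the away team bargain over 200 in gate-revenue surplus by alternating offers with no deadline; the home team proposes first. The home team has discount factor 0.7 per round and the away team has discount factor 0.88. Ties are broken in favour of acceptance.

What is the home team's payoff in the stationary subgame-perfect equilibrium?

When the home team proposes, the away team accepts any offer worth at least 0.88 times what the away team would get by proposing next round; and vice versa.
This gives x = 200 − 0.88y and y = 200 − 0.7x, where x and y are each side's share when it proposes.
Hence (1 − 0.88·0.7)x = 200(1 − 0.88), i.e. 0.384·x = 24.
x = 62.5; the away team's share is 200 − x = 137.5.

62.5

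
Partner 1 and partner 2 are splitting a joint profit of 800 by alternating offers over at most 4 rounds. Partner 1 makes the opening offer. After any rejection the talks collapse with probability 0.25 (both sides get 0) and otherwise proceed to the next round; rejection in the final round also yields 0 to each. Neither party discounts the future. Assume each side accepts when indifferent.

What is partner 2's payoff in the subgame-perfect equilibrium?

Round 4 (partner 2 proposes): partner 1 will accept anything ≥ 0, so partner 2 offers 0 and keeps 800.
Round 3 (partner 1 proposes): rejecting gives partner 2 an expected 0.75 × 800 = 600. Partner 1 offers 600 and keeps 800 − 600 = 200.
Round 2 (partner 2 proposes): rejecting gives partner 1 an expected 0.75 × 200 = 150, so partner 2 offers 150, keeping 650.
Round 1 (partner 1 proposes): rejecting gives partner 2 an expected 0.75 × 650 = 487.5; partner 1 offers that and keeps 312.5.

487.5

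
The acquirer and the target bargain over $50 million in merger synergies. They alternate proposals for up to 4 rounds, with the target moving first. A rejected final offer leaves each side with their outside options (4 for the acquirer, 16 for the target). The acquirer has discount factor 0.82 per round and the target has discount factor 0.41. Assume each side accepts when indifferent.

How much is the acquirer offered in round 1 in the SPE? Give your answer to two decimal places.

33.56

Round 4 (the acquirer proposes): the target gets 16 if talks fail, so the acquirer offers 16 and keeps 34.
Round 3 (the target proposes): the acquirer can get 34 next round, worth 0.82 × 34 = 27.88 now; the target offers that and keeps 22.12.
Round 2 (the acquirer proposes): the target can get 22.12 next round, worth 0.41 × 22.12 = 9.0692 now; the acquirer offers that and keeps 40.9308.
Round 1 (the target proposes): the acquirer can get 40.9308 next round, worth 0.82 × 40.9308 = 33.563256 now; the target offers that and keeps 16.436744.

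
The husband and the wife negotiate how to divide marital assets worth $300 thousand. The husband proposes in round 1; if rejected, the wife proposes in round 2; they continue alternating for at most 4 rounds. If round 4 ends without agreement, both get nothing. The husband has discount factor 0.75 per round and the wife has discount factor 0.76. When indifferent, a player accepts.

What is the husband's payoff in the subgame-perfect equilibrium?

113.04

Solve by backward induction from round 4.
Round 4 (the wife proposes): rejection yields 0 for the husband; the wife offers 0 and keeps 300.
Round 3 (the husband proposes): the wife can get 300 next round, worth 0.76 × 300 = 228 now; the husband offers that and keeps 72.
Round 2 (the wife proposes): the husband can get 72 next round, worth 0.75 × 72 = 54 now, so the wife offers 54, keeping 246.
Round 1 (the husband proposes): the wife can get 246 next round, worth 0.76 × 246 = 186.96 now; the husband offers that and keeps 113.04.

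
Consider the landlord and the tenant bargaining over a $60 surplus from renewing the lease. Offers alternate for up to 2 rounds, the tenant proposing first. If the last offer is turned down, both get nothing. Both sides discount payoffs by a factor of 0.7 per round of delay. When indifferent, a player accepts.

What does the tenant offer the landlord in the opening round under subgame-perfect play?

42

Round 2 (the landlord proposes): the tenant will accept anything ≥ 0, so the landlord offers 0 and keeps 60.
Round 1 (the tenant proposes): the landlord can get 60 next round, worth 0.7 × 60 = 42 now, so the tenant offers 42, keeping 18.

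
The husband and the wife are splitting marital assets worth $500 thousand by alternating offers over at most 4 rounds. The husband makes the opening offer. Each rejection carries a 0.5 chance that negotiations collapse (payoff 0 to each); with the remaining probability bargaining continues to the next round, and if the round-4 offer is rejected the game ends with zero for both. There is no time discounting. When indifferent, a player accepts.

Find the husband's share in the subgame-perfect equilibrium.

312.5

By backward induction:
Round 4 (the wife proposes): the husband will accept anything ≥ 0, so the wife offers 0 and keeps 500.
Round 3 (the husband proposes): rejecting gives the wife an expected 0.5 × 500 = 250, so the husband offers 250, keeping 250.
Round 2 (the wife proposes): rejecting gives the husband an expected 0.5 × 250 = 125. The wife offers 125 and keeps 500 − 125 = 375.
Round 1 (the husband proposes): rejecting gives the wife an expected 0.5 × 375 = 187.5. The husband offers 187.5 and keeps 500 − 187.5 = 312.5.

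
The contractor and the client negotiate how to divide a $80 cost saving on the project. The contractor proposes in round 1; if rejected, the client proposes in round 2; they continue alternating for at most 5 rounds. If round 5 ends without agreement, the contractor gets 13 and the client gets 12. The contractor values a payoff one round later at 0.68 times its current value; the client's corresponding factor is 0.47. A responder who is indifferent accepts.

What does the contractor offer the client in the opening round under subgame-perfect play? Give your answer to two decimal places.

17.10

Round 5 (the contractor proposes): the client gets 12 if talks fail, so the contractor offers 12 and keeps 68.
Round 4 (the client proposes): the contractor can get 68 next round, worth 0.68 × 68 = 46.24 now. The client offers 46.24 and keeps 80 − 46.24 = 33.76.
Round 3 (the contractor proposes): the client can get 33.76 next round, worth 0.47 × 33.76 = 15.8672 now; the contractor offers that and keeps 64.1328.
Round 2 (the client proposes): the contractor can get 64.1328 next round, worth 0.68 × 64.1328 = 43.610304 now; the client offers that and keeps 36.389696.
Round 1 (the contractor proposes): the client can get 36.389696 next round, worth 0.47 × 36.389696 = 17.10315712 now. The contractor offers 17.10315712 and keeps 80 − 17.10315712 = 62.89684288.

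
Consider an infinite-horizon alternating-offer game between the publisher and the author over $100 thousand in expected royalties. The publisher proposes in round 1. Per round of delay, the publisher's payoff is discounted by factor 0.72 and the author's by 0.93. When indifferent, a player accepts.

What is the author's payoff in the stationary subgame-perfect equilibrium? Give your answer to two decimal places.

Let x be the publisher's share when the publisher proposes and y be the author's share when the author proposes.
The author accepts iff offered ≥ 0.93·y, so x = 100 − 0.93y. Symmetrically y = 100 − 0.72x.
Substituting: x = 100 − 0.93(100 − 0.72x), giving x(1 − 0.72·0.93) = 100(1 − 0.93).
So x = 100 × 0.07 / 0.3304 ≈ 21.1864, and the author receives 100 − x ≈ 78.8136.

78.81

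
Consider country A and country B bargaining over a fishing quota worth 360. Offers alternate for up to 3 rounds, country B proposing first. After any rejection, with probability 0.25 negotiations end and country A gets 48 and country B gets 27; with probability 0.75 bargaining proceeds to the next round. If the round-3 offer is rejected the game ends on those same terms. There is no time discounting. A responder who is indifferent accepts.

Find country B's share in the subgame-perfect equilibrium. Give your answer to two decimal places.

Round 3 (country B proposes): country A gets 48 if talks fail, so country B offers 48 and keeps 312.
Round 2 (country A proposes): rejecting gives country B an expected 0.75 × 312 + 0.25 × 27 = 240.75; country A offers that and keeps 119.25.
Round 1 (country B proposes): rejecting gives country A an expected 0.75 × 119.25 + 0.25 × 48 = 101.4375, so country B offers 101.4375, keeping 258.5625.

258.56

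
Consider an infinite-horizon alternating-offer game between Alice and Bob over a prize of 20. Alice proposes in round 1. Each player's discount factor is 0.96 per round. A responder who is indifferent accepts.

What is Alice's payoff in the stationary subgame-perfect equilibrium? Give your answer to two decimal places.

In a stationary SPE each proposer offers the other exactly their discounted continuation value.
If Alice keeps x when proposing and Bob keeps y when proposing, then x = 20 − 0.96y and y = 20 − 0.96x.
Solving: x = 20(1 − 0.96) / (1 − 0.96·0.96) = 0.8 / 0.0784 ≈ 10.2041.
Bob gets 20 − 10.2041 ≈ 9.7959.

10.20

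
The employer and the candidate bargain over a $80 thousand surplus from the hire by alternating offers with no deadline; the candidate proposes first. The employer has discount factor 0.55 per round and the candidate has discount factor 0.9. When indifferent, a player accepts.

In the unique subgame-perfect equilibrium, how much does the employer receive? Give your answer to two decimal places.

8.71

Let x be the candidate's share when the candidate proposes and y be the employer's share when the employer proposes.
The employer accepts iff offered ≥ 0.55·y, so x = 80 − 0.55y. Symmetrically y = 80 − 0.9x.
Substituting: x = 80 − 0.55(80 − 0.9x), giving x(1 − 0.9·0.55) = 80(1 − 0.55).
So x = 80 × 0.45 / 0.505 ≈ 71.2871, and the employer receives 80 − x ≈ 8.7129.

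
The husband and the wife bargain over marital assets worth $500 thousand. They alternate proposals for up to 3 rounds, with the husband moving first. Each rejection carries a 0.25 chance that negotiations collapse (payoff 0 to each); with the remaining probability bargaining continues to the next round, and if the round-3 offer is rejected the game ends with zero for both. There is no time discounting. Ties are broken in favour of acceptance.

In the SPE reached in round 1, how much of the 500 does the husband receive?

Round 3 (the husband proposes): rejection yields 0 for the wife; the husband offers 0 and keeps 500.
Round 2 (the wife proposes): rejecting gives the husband an expected 0.75 × 500 = 375; the wife offers that and keeps 125.
Round 1 (the husband proposes): rejecting gives the wife an expected 0.75 × 125 = 93.75, so the husband offers 93.75, keeping 406.25.

406.25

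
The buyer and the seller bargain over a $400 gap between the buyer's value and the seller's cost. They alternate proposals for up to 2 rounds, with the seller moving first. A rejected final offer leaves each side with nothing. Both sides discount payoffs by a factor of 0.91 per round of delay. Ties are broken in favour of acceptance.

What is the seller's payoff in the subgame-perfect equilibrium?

Round 2 (the buyer proposes): the seller will accept anything ≥ 0, so the buyer offers 0 and keeps 400.
Round 1 (the seller proposes): the buyer can get 400 next round, worth 0.91 × 400 = 364 now. The seller offers 364 and keeps 400 − 364 = 36.

36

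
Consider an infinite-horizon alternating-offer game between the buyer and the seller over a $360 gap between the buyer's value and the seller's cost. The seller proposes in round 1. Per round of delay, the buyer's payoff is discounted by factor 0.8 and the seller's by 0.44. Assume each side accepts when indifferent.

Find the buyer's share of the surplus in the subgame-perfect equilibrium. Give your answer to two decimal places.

Let x be the seller's share when the seller proposes and y be the buyer's share when the buyer proposes.
The buyer accepts iff offered ≥ 0.8·y, so x = 360 − 0.8y. Symmetrically y = 360 − 0.44x.
Substituting: x = 360 − 0.8(360 − 0.44x), giving x(1 − 0.44·0.8) = 360(1 − 0.8).
So x = 360 × 0.2 / 0.648 ≈ 111.1111, and the buyer receives 360 − x ≈ 248.8889.

248.89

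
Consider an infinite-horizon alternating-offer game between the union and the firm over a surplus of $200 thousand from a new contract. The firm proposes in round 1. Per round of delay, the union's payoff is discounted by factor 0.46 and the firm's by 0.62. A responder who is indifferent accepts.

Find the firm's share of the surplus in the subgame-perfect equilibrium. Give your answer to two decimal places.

151.09

In a stationary SPE each proposer offers the other exactly their discounted continuation value.
If the firm keeps x when proposing and the union keeps y when proposing, then x = 200 − 0.46y and y = 200 − 0.62x.
Solving: x = 200(1 − 0.46) / (1 − 0.62·0.46) = 108 / 0.7148 ≈ 151.0912.
The union gets 200 − 151.0912 ≈ 48.9088.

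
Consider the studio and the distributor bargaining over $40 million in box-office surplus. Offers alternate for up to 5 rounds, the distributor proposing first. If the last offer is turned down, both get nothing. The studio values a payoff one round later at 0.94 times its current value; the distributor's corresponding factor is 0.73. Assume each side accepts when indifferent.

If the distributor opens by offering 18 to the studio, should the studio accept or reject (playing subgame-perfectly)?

Work out the studio's continuation value if the offer is rejected.
Round 5 (the distributor proposes): the studio will accept anything ≥ 0, so the distributor offers 0 and keeps 40.
Round 4 (the studio proposes): the distributor can get 40 next round, worth 0.73 × 40 = 29.2 now; the studio offers that and keeps 10.8.
Round 3 (the distributor proposes): the studio can get 10.8 next round, worth 0.94 × 10.8 = 10.152 now; the distributor offers that and keeps 29.848.
Round 2 (the studio proposes): the distributor can get 29.848 next round, worth 0.73 × 29.848 = 21.78904 now; the studio offers that and keeps 18.21096.
So by rejecting in round 1, the studio gets 18.21096 next round, worth 0.94 × 18.21096 = 17.1183024 now.
Offer 18 ≥ 17.1183024, so the studio accepts.

Accept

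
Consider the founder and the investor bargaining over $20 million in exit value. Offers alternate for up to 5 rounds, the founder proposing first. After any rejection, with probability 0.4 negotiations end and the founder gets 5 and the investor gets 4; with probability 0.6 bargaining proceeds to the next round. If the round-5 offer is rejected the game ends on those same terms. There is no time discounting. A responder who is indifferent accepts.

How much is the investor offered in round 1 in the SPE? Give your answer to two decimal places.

Round 5 (the founder proposes): the investor gets 4 if talks fail, so the founder offers 4 and keeps 16.
Round 4 (the investor proposes): rejecting gives the founder an expected 0.6 × 16 + 0.4 × 5 = 11.6, so the investor offers 11.6, keeping 8.4.
Round 3 (the founder proposes): rejecting gives the investor an expected 0.6 × 8.4 + 0.4 × 4 = 6.64, so the founder offers 6.64, keeping 13.36.
Round 2 (the investor proposes): rejecting gives the founder an expected 0.6 × 13.36 + 0.4 × 5 = 10.016, so the investor offers 10.016, keeping 9.984.
Round 1 (the founder proposes): rejecting gives the investor an expected 0.6 × 9.984 + 0.4 × 4 = 7.5904; the founder offers that and keeps 12.4096.

7.59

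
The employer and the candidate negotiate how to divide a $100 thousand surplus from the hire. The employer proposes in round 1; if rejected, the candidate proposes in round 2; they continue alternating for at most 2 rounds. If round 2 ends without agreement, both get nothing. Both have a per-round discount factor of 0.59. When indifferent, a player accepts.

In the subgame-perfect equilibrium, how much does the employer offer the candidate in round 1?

Round 2 (the candidate proposes): the employer will accept anything ≥ 0, so the candidate offers 0 and keeps 100.
Round 1 (the employer proposes): the candidate can get 100 next round, worth 0.59 × 100 = 59 now. The employer offers 59 and keeps 100 − 59 = 41.

59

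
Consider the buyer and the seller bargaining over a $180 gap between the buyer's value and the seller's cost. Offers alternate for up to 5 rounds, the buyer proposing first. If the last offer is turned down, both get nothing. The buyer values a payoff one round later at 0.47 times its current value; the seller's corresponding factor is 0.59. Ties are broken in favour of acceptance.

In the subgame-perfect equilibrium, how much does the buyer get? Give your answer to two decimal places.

108.11

Round 5 (the buyer proposes): rejection yields 0 for the seller; the buyer offers 0 and keeps 180.
Round 4 (the seller proposes): the buyer can get 180 next round, worth 0.47 × 180 = 84.6 now; the seller offers that and keeps 95.4.
Round 3 (the buyer proposes): the seller can get 95.4 next round, worth 0.59 × 95.4 = 56.286 now; the buyer offers that and keeps 123.714.
Round 2 (the seller proposes): the buyer can get 123.714 next round, worth 0.47 × 123.714 = 58.14558 now; the seller offers that and keeps 121.85442.
Round 1 (the buyer proposes): the seller can get 121.85442 next round, worth 0.59 × 121.85442 = 71.8941078 now, so the buyer offers 71.8941078, keeping 108.1058922.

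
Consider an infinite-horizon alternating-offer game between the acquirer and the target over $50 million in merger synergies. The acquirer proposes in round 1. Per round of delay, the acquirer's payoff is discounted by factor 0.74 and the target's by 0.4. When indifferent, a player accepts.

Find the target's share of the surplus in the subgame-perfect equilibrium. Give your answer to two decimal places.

When the acquirer proposes, the target accepts any offer worth at least 0.4 times what the target would get by proposing next round; and vice versa.
This gives x = 50 − 0.4y and y = 50 − 0.74x, where x and y are each side's share when it proposes.
Hence (1 − 0.4·0.74)x = 50(1 − 0.4), i.e. 0.704·x = 30.
x ≈ 42.6136; the target's share is 50 − x ≈ 7.3864.

7.39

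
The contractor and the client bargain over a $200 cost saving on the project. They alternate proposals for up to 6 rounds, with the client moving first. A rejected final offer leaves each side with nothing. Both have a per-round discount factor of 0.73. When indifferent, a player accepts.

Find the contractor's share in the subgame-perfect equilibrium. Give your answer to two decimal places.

101.89

Round 6 (the contractor proposes): rejection yields 0 for the client; the contractor offers 0 and keeps 200.
Round 5 (the client proposes): the contractor can get 200 next round, worth 0.73 × 200 = 146 now; the client offers that and keeps 54.
Round 4 (the contractor proposes): the client can get 54 next round, worth 0.73 × 54 = 39.42 now. The contractor offers 39.42 and keeps 200 − 39.42 = 160.58.
Round 3 (the client proposes): the contractor can get 160.58 next round, worth 0.73 × 160.58 = 117.2234 now; the client offers that and keeps 82.7766.
Round 2 (the contractor proposes): the client can get 82.7766 next round, worth 0.73 × 82.7766 = 60.426918 now. The contractor offers 60.426918 and keeps 200 − 60.426918 = 139.573082.
Round 1 (the client proposes): the contractor can get 139.573082 next round, worth 0.73 × 139.573082 = 101.88834986 now; the client offers that and keeps 98.11165014.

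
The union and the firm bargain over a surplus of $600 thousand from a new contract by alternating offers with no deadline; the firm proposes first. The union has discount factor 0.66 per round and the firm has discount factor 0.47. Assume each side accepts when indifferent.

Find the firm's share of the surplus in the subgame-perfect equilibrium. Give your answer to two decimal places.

When the firm proposes, the union accepts any offer worth at least 0.66 times what the union would get by proposing next round; and vice versa.
This gives x = 600 − 0.66y and y = 600 − 0.47x, where x and y are each side's share when it proposes.
Hence (1 − 0.66·0.47)x = 600(1 − 0.66), i.e. 0.6898·x = 204.
x ≈ 295.7379; the union's share is 600 − x ≈ 304.2621.

295.74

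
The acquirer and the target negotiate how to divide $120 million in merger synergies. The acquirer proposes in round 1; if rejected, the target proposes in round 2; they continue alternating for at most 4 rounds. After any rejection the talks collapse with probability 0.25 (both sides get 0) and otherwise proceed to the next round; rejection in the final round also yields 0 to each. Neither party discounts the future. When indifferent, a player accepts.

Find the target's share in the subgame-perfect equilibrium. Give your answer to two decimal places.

73.13

By backward induction:
Round 4 (the target proposes): the acquirer will accept anything ≥ 0, so the target offers 0 and keeps 120.
Round 3 (the acquirer proposes): rejecting gives the target an expected 0.75 × 120 = 90; the acquirer offers that and keeps 30.
Round 2 (the target proposes): rejecting gives the acquirer an expected 0.75 × 30 = 22.5. The target offers 22.5 and keeps 120 − 22.5 = 97.5.
Round 1 (the acquirer proposes): rejecting gives the target an expected 0.75 × 97.5 = 73.125, so the acquirer offers 73.125, keeping 46.875.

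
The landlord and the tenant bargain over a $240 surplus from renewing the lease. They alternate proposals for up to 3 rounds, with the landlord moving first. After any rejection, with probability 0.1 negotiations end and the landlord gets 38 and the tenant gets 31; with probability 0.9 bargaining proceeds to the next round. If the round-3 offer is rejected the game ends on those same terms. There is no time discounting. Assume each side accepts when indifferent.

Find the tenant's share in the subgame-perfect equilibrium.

By backward induction:
Round 3 (the landlord proposes): the tenant gets 31 if talks fail, so the landlord offers 31 and keeps 209.
Round 2 (the tenant proposes): rejecting gives the landlord an expected 0.9 × 209 + 0.1 × 38 = 191.9. The tenant offers 191.9 and keeps 240 − 191.9 = 48.1.
Round 1 (the landlord proposes): rejecting gives the tenant an expected 0.9 × 48.1 + 0.1 × 31 = 46.39; the landlord offers that and keeps 193.61.

46.39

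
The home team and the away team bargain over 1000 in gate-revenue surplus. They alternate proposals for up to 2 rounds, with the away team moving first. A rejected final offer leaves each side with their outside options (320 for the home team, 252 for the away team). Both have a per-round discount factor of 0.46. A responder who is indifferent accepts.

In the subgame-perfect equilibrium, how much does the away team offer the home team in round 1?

Round 2 (the home team proposes): the away team gets 252 if talks fail, so the home team offers 252 and keeps 748.
Round 1 (the away team proposes): the home team can get 748 next round, worth 0.46 × 748 = 344.08 now, so the away team offers 344.08, keeping 655.92.

344.08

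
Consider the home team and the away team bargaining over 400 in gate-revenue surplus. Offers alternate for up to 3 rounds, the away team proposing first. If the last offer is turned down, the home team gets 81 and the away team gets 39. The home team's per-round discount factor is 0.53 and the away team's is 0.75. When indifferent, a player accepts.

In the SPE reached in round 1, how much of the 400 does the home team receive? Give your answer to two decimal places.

85.20

Round 3 (the away team proposes): the home team gets 81 if talks fail, so the away team offers 81 and keeps 319.
Round 2 (the home team proposes): the away team can get 319 next round, worth 0.75 × 319 = 239.25 now. The home team offers 239.25 and keeps 400 − 239.25 = 160.75.
Round 1 (the away team proposes): the home team can get 160.75 next round, worth 0.53 × 160.75 = 85.1975 now. The away team offers 85.1975 and keeps 400 − 85.1975 = 314.8025.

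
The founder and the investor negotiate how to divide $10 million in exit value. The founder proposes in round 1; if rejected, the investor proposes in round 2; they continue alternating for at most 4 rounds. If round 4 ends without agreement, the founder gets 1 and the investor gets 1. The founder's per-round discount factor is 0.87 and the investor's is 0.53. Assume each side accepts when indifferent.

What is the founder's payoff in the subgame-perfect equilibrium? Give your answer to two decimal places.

7.11

Round 4 (the investor proposes): the founder gets 1 if talks fail, so the investor offers 1 and keeps 9.
Round 3 (the founder proposes): the investor can get 9 next round, worth 0.53 × 9 = 4.77 now; the founder offers that and keeps 5.23.
Round 2 (the investor proposes): the founder can get 5.23 next round, worth 0.87 × 5.23 = 4.5501 now; the investor offers that and keeps 5.4499.
Round 1 (the founder proposes): the investor can get 5.4499 next round, worth 0.53 × 5.4499 = 2.888447 now, so the founder offers 2.888447, keeping 7.111553.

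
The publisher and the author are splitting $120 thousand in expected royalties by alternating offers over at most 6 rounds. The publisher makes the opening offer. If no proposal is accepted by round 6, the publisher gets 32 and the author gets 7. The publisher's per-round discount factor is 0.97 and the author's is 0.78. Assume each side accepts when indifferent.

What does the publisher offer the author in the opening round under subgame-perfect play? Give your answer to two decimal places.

Round 6 (the author proposes): the publisher gets 32 if talks fail, so the author offers 32 and keeps 88.
Round 5 (the publisher proposes): the author can get 88 next round, worth 0.78 × 88 = 68.64 now. The publisher offers 68.64 and keeps 120 − 68.64 = 51.36.
Round 4 (the author proposes): the publisher can get 51.36 next round, worth 0.97 × 51.36 = 49.8192 now. The author offers 49.8192 and keeps 120 − 49.8192 = 70.1808.
Round 3 (the publisher proposes): the author can get 70.1808 next round, worth 0.78 × 70.1808 = 54.741024 now. The publisher offers 54.741024 and keeps 120 − 54.741024 = 65.258976.
Round 2 (the author proposes): the publisher can get 65.258976 next round, worth 0.97 × 65.258976 = 63.30120672 now; the author offers that and keeps 56.69879328.
Round 1 (the publisher proposes): the author can get 56.69879328 next round, worth 0.78 × 56.69879328 = 44.2250587584 now. The publisher offers 44.2250587584 and keeps 120 − 44.2250587584 = 75.7749412416.

44.23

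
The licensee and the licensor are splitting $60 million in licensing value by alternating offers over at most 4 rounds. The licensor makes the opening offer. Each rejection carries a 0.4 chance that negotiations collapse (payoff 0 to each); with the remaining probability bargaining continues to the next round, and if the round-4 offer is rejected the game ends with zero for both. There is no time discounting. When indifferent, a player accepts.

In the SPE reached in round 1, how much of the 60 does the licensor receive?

Round 4 (the licensee proposes): rejection yields 0 for the licensor; the licensee offers 0 and keeps 60.
Round 3 (the licensor proposes): rejecting gives the licensee an expected 0.6 × 60 = 36; the licensor offers that and keeps 24.
Round 2 (the licensee proposes): rejecting gives the licensor an expected 0.6 × 24 = 14.4, so the licensee offers 14.4, keeping 45.6.
Round 1 (the licensor proposes): rejecting gives the licensee an expected 0.6 × 45.6 = 27.36; the licensor offers that and keeps 32.64.

32.64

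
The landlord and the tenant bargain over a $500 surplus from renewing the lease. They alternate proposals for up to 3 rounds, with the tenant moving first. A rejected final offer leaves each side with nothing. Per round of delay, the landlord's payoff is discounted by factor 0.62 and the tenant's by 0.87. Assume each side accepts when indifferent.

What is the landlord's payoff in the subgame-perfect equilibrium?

40.3

By backward induction:
Round 3 (the tenant proposes): the landlord will accept anything ≥ 0, so the tenant offers 0 and keeps 500.
Round 2 (the landlord proposes): the tenant can get 500 next round, worth 0.87 × 500 = 435 now. The landlord offers 435 and keeps 500 − 435 = 65.
Round 1 (the tenant proposes): the landlord can get 65 next round, worth 0.62 × 65 = 40.3 now. The tenant offers 40.3 and keeps 500 − 40.3 = 459.7.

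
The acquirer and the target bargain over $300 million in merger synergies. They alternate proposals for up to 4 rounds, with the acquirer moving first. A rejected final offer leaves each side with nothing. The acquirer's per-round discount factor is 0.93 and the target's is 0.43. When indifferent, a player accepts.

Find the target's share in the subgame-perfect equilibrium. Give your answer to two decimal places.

Round 4 (the target proposes): rejection yields 0 for the acquirer; the target offers 0 and keeps 300.
Round 3 (the acquirer proposes): the target can get 300 next round, worth 0.43 × 300 = 129 now; the acquirer offers that and keeps 171.
Round 2 (the target proposes): the acquirer can get 171 next round, worth 0.93 × 171 = 159.03 now. The target offers 159.03 and keeps 300 − 159.03 = 140.97.
Round 1 (the acquirer proposes): the target can get 140.97 next round, worth 0.43 × 140.97 = 60.6171 now. The acquirer offers 60.6171 and keeps 300 − 60.6171 = 239.3829.

60.62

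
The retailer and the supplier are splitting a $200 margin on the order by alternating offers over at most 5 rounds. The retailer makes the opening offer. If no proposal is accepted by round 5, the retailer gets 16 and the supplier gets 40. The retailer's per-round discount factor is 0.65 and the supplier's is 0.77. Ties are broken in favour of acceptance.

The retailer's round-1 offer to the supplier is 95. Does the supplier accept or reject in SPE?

Accept

Work out the supplier's continuation value if the offer is rejected.
Round 5 (the retailer proposes): the supplier gets 40 if talks fail, so the retailer offers 40 and keeps 160.
Round 4 (the supplier proposes): the retailer can get 160 next round, worth 0.65 × 160 = 104 now, so the supplier offers 104, keeping 96.
Round 3 (the retailer proposes): the supplier can get 96 next round, worth 0.77 × 96 = 73.92 now. The retailer offers 73.92 and keeps 200 − 73.92 = 126.08.
Round 2 (the supplier proposes): the retailer can get 126.08 next round, worth 0.65 × 126.08 = 81.952 now. The supplier offers 81.952 and keeps 200 − 81.952 = 118.048.
So by rejecting in round 1, the supplier gets 118.048 next round, worth 0.77 × 118.048 = 90.89696 now.
Offer 95 ≥ 90.89696, so the supplier accepts.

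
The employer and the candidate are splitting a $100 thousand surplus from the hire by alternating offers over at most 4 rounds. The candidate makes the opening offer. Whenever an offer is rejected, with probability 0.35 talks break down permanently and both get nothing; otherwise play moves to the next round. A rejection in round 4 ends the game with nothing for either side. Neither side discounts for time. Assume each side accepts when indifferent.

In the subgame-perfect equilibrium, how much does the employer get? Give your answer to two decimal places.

By backward induction:
Round 4 (the employer proposes): the candidate will accept anything ≥ 0, so the employer offers 0 and keeps 100.
Round 3 (the candidate proposes): rejecting gives the employer an expected 0.65 × 100 = 65; the candidate offers that and keeps 35.
Round 2 (the employer proposes): rejecting gives the candidate an expected 0.65 × 35 = 22.75; the employer offers that and keeps 77.25.
Round 1 (the candidate proposes): rejecting gives the employer an expected 0.65 × 77.25 = 50.2125, so the candidate offers 50.2125, keeping 49.7875.

50.21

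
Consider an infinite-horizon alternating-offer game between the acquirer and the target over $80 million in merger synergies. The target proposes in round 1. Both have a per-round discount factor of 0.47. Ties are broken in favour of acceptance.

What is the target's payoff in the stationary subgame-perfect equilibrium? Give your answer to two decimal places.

In a stationary SPE each proposer offers the other exactly their discounted continuation value.
If the target keeps x when proposing and the acquirer keeps y when proposing, then x = 80 − 0.47y and y = 80 − 0.47x.
Solving: x = 80(1 − 0.47) / (1 − 0.47·0.47) = 42.4 / 0.7791 ≈ 54.4218.
The acquirer gets 80 − 54.4218 ≈ 25.5782.

54.42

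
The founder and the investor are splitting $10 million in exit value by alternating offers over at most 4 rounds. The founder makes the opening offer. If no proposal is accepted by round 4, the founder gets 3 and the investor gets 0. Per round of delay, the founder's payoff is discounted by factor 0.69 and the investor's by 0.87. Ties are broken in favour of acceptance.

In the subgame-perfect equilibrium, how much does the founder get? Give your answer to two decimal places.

Round 4 (the investor proposes): the founder gets 3 if talks fail, so the investor offers 3 and keeps 7.
Round 3 (the founder proposes): the investor can get 7 next round, worth 0.87 × 7 = 6.09 now. The founder offers 6.09 and keeps 10 − 6.09 = 3.91.
Round 2 (the investor proposes): the founder can get 3.91 next round, worth 0.69 × 3.91 = 2.6979 now; the investor offers that and keeps 7.3021.
Round 1 (the founder proposes): the investor can get 7.3021 next round, worth 0.87 × 7.3021 = 6.352827 now; the founder offers that and keeps 3.647173.

3.65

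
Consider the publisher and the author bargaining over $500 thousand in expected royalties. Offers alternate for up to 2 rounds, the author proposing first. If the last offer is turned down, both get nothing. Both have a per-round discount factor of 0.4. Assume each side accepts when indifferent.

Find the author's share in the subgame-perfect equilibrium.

Work backward from the last round.
Round 2 (the publisher proposes): the author will accept anything ≥ 0, so the publisher offers 0 and keeps 500.
Round 1 (the author proposes): the publisher can get 500 next round, worth 0.4 × 500 = 200 now, so the author offers 200, keeping 300.

300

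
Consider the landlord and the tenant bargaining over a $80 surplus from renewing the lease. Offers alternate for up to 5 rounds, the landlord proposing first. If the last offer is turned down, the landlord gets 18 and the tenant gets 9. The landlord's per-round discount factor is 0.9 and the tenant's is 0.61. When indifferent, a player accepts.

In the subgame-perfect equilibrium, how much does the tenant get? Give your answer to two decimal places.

Round 5 (the landlord proposes): the tenant gets 9 if talks fail, so the landlord offers 9 and keeps 71.
Round 4 (the tenant proposes): the landlord can get 71 next round, worth 0.9 × 71 = 63.9 now; the tenant offers that and keeps 16.1.
Round 3 (the landlord proposes): the tenant can get 16.1 next round, worth 0.61 × 16.1 = 9.821 now. The landlord offers 9.821 and keeps 80 − 9.821 = 70.179.
Round 2 (the tenant proposes): the landlord can get 70.179 next round, worth 0.9 × 70.179 = 63.1611 now, so the tenant offers 63.1611, keeping 16.8389.
Round 1 (the landlord proposes): the tenant can get 16.8389 next round, worth 0.61 × 16.8389 = 10.271729 now. The landlord offers 10.271729 and keeps 80 − 10.271729 = 69.728271.

10.27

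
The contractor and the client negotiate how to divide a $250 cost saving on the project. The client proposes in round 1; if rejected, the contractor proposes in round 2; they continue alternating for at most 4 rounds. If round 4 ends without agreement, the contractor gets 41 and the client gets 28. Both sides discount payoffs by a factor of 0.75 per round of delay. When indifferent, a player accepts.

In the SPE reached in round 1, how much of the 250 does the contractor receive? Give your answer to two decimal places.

By backward induction:
Round 4 (the contractor proposes): the client gets 28 if talks fail, so the contractor offers 28 and keeps 222.
Round 3 (the client proposes): the contractor can get 222 next round, worth 0.75 × 222 = 166.5 now; the client offers that and keeps 83.5.
Round 2 (the contractor proposes): the client can get 83.5 next round, worth 0.75 × 83.5 = 62.625 now, so the contractor offers 62.625, keeping 187.375.
Round 1 (the client proposes): the contractor can get 187.375 next round, worth 0.75 × 187.375 = 140.53125 now, so the client offers 140.53125, keeping 109.46875.

140.53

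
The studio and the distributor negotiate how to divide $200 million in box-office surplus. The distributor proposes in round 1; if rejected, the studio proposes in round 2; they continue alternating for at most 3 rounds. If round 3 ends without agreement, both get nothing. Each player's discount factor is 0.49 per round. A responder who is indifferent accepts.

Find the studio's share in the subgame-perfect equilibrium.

49.98

Round 3 (the distributor proposes): rejection yields 0 for the studio; the distributor offers 0 and keeps 200.
Round 2 (the studio proposes): the distributor can get 200 next round, worth 0.49 × 200 = 98 now. The studio offers 98 and keeps 200 − 98 = 102.
Round 1 (the distributor proposes): the studio can get 102 next round, worth 0.49 × 102 = 49.98 now; the distributor offers that and keeps 150.02.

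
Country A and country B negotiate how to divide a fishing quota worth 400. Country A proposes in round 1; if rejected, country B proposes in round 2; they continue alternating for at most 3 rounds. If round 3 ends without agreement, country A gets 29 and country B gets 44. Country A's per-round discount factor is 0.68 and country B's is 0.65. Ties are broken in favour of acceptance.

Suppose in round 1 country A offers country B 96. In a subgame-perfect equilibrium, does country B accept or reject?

Work out country B's continuation value if the offer is rejected.
Round 3 (country A proposes): country B gets 44 if talks fail, so country A offers 44 and keeps 356.
Round 2 (country B proposes): country A can get 356 next round, worth 0.68 × 356 = 242.08 now, so country B offers 242.08, keeping 157.92.
So by rejecting in round 1, country B gets 157.92 next round, worth 0.65 × 157.92 = 102.648 now.
Offer 96 < 102.648, so country B rejects.

Reject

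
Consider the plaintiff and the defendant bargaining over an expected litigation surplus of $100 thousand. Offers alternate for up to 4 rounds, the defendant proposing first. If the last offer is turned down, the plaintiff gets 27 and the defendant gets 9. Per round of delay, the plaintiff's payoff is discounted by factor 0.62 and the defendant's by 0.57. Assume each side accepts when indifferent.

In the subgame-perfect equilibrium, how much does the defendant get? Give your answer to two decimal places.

Round 4 (the plaintiff proposes): the defendant gets 9 if talks fail, so the plaintiff offers 9 and keeps 91.
Round 3 (the defendant proposes): the plaintiff can get 91 next round, worth 0.62 × 91 = 56.42 now, so the defendant offers 56.42, keeping 43.58.
Round 2 (the plaintiff proposes): the defendant can get 43.58 next round, worth 0.57 × 43.58 = 24.8406 now, so the plaintiff offers 24.8406, keeping 75.1594.
Round 1 (the defendant proposes): the plaintiff can get 75.1594 next round, worth 0.62 × 75.1594 = 46.598828 now. The defendant offers 46.598828 and keeps 100 − 46.598828 = 53.401172.

53.40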